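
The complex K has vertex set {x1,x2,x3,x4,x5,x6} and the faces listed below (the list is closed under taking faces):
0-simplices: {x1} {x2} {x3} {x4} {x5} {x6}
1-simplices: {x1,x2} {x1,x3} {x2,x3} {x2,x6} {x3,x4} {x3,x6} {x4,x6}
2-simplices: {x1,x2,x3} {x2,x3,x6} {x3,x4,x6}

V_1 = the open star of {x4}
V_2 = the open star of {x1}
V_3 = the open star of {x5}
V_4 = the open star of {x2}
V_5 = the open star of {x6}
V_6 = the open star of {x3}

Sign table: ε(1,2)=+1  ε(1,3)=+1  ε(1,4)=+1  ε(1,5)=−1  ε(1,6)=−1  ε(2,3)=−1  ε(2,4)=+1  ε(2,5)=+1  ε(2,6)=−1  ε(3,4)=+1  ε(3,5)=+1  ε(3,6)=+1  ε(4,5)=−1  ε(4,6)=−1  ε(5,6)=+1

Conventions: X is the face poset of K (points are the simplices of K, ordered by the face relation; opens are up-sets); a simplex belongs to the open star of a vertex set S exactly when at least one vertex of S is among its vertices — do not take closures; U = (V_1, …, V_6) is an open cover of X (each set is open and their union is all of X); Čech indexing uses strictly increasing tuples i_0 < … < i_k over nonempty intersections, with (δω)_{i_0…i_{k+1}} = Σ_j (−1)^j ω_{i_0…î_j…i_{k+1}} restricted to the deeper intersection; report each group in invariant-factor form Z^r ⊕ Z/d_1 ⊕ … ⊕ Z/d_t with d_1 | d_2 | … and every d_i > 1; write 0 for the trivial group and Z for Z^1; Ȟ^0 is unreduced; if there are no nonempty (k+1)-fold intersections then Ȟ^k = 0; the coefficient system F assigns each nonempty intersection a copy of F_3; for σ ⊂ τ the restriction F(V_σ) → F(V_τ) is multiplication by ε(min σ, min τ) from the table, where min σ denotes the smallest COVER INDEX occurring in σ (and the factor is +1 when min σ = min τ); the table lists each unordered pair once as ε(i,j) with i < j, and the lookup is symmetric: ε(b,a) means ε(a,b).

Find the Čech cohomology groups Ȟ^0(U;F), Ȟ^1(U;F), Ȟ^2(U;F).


intersection data:
  V1={{x4},{x3,x4},{x4,x6},{x3,x4,x6}} V2={{x1},{x1,x2},{x1,x3},{x1,x2,x3}} V3={{x5}} V4={{x2},{x1,x2},{x2,x3},{x2,x6},{x1,x2,x3},{x2,x3,x6}} V5={{x6},{x2,x6},{x3,x6},{x4,x6},{x2,x3,x6},{x3,x4,x6}} V6={{x3},{x1,x3},{x2,x3},{x3,x4},{x3,x6},{x1,x2,x3},{x2,x3,x6},{x3,x4,x6}}
  V15={{x4,x6},{x3,x4,x6}} V16={{x3,x4},{x3,x4,x6}} V24={{x1,x2},{x1,x2,x3}} V26={{x1,x3},{x1,x2,x3}} V45={{x2,x6},{x2,x3,x6}} V46={{x2,x3},{x1,x2,x3},{x2,x3,x6}} V56={{x3,x6},{x2,x3,x6},{x3,x4,x6}}
  V156={{x3,x4,x6}} V246={{x1,x2,x3}} V456={{x2,x3,x6}}
C dims 6,7,3; δ0: rk_F3 4; δ1: rk_F3 3
Ȟ^0 = (6 − 4) − 0 = 2, so Ȟ^0 ≅ Z/3 ⊕ Z/3
Ȟ^1 = (7 − 3) − 4 = 0, so Ȟ^1 ≅ 0
Ȟ^2 = (3 − 0) − 3 = 0, so Ȟ^2 ≅ 0

Ȟ^0 = Z/3 ⊕ Z/3,  Ȟ^1 = 0,  Ȟ^2 = 0


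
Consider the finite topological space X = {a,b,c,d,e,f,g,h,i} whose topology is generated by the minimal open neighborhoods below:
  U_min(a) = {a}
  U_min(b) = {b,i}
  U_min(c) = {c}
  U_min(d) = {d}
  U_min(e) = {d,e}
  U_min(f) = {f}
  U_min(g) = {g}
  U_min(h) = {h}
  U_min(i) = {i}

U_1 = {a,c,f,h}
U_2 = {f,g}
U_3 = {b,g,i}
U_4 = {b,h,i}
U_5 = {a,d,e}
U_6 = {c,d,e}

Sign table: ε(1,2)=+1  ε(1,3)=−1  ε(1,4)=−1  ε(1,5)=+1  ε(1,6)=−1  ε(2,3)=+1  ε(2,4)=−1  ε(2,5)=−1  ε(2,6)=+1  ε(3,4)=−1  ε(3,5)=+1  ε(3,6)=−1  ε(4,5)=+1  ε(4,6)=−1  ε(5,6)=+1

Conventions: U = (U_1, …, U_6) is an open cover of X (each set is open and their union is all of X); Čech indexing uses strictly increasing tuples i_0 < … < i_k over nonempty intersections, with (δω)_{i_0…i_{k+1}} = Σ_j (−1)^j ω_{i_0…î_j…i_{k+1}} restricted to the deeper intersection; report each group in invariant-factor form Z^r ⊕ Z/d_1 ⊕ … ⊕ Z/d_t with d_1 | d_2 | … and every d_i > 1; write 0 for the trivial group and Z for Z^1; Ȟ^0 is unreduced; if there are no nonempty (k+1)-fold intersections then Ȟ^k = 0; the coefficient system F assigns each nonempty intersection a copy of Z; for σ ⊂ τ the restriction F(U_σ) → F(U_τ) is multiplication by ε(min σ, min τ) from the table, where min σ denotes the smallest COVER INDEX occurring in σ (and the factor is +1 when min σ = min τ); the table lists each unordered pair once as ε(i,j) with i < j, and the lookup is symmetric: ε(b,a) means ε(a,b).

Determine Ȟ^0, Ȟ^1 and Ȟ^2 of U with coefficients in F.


nonempty overlaps:
  U12={f} U14={h} U15={a} U16={c} U23={g} U34={b,i} U56={d,e}
C dims 6,7; δ0: rk 6, SNF 1^5·2
degree 0: 6−6−0 = 0 → Ȟ^0 ≅ 0
degree 1: 7−0−6 = 1 plus torsion [2] → Ȟ^1 ≅ Z ⊕ Z/2
degree 2: 0−0−0 = 0 → Ȟ^2 ≅ 0

Ȟ^0(U;F) ≅ 0,  Ȟ^1(U;F) ≅ Z ⊕ Z/2,  Ȟ^2(U;F) ≅ 0


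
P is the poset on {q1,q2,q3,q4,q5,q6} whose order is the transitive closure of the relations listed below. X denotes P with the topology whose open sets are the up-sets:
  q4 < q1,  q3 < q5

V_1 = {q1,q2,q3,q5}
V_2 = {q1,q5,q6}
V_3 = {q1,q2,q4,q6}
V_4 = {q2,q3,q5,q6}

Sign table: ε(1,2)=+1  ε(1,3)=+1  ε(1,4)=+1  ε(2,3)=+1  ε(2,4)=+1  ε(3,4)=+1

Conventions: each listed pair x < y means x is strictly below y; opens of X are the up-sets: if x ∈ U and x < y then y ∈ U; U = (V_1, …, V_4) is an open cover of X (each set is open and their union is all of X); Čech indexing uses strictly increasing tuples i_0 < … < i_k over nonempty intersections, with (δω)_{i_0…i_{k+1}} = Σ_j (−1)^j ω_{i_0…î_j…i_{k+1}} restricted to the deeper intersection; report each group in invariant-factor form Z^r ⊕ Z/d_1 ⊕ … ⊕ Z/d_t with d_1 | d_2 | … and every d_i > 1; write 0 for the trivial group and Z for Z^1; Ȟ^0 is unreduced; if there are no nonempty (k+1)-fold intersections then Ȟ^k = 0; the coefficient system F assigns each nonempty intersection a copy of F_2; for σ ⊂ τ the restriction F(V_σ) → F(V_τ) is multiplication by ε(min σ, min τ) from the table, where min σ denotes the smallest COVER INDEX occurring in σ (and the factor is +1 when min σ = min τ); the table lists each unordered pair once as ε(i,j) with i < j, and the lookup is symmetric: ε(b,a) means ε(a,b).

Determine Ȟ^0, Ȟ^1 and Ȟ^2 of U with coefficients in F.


Ȟ^0(U;F) ≅ Z/2,  Ȟ^1(U;F) ≅ 0,  Ȟ^2(U;F) ≅ Z/2

nerve simplices:
  V12={q1,q5} V13={q1,q2} V14={q2,q3,q5} V23={q1,q6} V24={q5,q6} V34={q2,q6}
  V123={q1} V124={q5} V134={q2} V234={q6}
C dims 4,6,4; δ0: rk_F2 3; δ1: rk_F2 3
degree 0: 4−3−0 = 1 → Ȟ^0 ≅ Z/2
degree 1: 6−3−3 = 0 → Ȟ^1 ≅ 0
degree 2: 4−0−3 = 1 → Ȟ^2 ≅ Z/2


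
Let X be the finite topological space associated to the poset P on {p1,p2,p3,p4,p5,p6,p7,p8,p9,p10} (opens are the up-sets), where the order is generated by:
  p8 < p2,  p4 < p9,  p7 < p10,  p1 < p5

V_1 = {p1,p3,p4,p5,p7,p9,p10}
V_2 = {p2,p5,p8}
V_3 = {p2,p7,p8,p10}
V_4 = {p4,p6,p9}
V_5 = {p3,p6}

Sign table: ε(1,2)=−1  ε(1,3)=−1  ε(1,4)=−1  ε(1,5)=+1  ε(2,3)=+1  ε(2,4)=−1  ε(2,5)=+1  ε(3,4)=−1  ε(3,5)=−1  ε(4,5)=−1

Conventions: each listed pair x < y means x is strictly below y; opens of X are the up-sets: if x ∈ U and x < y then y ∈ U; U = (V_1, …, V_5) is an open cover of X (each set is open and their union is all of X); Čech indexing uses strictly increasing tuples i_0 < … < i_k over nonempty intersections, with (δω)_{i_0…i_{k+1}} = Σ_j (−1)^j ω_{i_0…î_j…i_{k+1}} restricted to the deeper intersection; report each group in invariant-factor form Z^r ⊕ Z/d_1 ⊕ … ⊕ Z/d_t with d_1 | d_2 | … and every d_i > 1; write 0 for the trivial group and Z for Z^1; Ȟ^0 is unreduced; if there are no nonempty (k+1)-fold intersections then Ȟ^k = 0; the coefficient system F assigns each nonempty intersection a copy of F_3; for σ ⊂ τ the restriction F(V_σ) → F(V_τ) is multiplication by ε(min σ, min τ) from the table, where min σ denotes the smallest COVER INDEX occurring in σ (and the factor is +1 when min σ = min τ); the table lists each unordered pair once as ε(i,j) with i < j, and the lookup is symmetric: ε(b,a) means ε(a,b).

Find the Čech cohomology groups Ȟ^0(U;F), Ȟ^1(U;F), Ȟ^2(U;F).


cover nerve:
  V12={p5} V13={p7,p10} V14={p4,p9} V15={p3} V23={p2,p8} V45={p6}
C dims 5,6; δ0: rk_F3 4
Ȟ^0: (5−4)−0=1 ⇒ Z/3
Ȟ^1: (6−0)−4=2 ⇒ Z/3 ⊕ Z/3
Ȟ^2: (0−0)−0=0 ⇒ 0

Ȟ^0 ≅ Z/3,  Ȟ^1 ≅ Z/3 ⊕ Z/3,  Ȟ^2 ≅ 0


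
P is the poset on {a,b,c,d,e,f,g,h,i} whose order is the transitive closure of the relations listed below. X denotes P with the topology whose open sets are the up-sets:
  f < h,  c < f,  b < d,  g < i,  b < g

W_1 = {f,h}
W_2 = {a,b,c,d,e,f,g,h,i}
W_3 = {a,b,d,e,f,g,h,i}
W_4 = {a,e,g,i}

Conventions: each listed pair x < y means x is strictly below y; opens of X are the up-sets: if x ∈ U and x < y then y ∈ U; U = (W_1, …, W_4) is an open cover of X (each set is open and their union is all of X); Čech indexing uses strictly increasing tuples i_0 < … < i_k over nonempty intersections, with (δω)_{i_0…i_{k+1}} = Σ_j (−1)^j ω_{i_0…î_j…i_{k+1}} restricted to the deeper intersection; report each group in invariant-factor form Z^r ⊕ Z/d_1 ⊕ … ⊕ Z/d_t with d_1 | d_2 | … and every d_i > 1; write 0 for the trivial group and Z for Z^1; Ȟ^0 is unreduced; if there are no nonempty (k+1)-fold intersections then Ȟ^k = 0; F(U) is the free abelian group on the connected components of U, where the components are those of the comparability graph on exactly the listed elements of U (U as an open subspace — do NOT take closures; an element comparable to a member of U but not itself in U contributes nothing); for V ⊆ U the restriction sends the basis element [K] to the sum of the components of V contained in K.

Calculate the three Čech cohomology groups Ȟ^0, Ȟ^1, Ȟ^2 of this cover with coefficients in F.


Ȟ^0 ≅ Z^4; Ȟ^1 ≅ 0; Ȟ^2 ≅ 0

nonempty intersections:
  W12={f,h} W13={f,h} W23={a,b,d,e,f,g,h,i} W24={a,e,g,i} W34={a,e,g,i}
  W123={f,h} W234={a,e,g,i}
components per intersection:
  W1: {f,h}
  W2: {a} {b,d,g,i} {c,f,h} {e}
  W3: {a} {b,d,g,i} {e} {f,h}
  W4: {a} {e} {g,i}
  W12: {f,h}
  W13: {f,h}
  W23: {a} {b,d,g,i} {e} {f,h}
  W24: {a} {e} {g,i}
  W34: {a} {e} {g,i}
  W123: {f,h}
  W234: {a} {e} {g,i}
C dims 12,12,4; δ0: rk 8, SNF 1^8; δ1: rk 4, SNF 1^4
Ȟ^0: (12−8)−0=4 ⇒ Z^4
Ȟ^1: (12−4)−8=0 ⇒ 0
Ȟ^2: (4−0)−4=0 ⇒ 0


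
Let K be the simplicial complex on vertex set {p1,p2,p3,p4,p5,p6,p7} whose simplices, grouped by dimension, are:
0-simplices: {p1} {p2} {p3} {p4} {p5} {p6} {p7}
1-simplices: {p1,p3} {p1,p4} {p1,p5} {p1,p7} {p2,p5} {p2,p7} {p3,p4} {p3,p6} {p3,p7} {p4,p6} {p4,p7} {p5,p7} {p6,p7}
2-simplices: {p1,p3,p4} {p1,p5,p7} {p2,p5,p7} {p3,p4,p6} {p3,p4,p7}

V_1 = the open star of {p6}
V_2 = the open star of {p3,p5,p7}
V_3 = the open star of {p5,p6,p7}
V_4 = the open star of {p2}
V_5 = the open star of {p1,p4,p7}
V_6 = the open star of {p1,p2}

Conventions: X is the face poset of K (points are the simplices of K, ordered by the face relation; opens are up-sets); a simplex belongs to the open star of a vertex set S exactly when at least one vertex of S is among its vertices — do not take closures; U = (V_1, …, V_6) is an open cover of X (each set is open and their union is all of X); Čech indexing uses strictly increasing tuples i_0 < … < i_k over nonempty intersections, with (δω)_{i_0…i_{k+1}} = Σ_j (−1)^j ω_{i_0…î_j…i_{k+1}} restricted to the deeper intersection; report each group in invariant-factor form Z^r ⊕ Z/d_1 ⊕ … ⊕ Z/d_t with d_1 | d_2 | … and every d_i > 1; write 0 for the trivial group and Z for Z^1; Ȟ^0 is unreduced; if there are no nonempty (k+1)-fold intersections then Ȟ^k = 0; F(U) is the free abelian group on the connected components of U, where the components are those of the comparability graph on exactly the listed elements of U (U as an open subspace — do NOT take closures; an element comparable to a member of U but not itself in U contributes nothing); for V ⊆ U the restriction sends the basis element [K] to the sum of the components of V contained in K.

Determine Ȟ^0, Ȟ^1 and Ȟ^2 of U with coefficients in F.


Ȟ^0 ≅ Z, Ȟ^1 ≅ Z, Ȟ^2 ≅ 0

nerve simplices:
  V1={{p6},{p3,p6},{p4,p6},{p6,p7},{p3,p4,p6}} V2={{p3},{p5},{p7},{p1,p3},{p1,p5},{p1,p7},{p2,p5},{p2,p7},{p3,p4},{p3,p6},{p3,p7},{p4,p7},{p5,p7},{p6,p7},{p1,p3,p4},{p1,p5,p7},{p2,p5,p7},{p3,p4,p6},{p3,p4,p7}} V3={{p5},{p6},{p7},{p1,p5},{p1,p7},{p2,p5},{p2,p7},{p3,p6},{p3,p7},{p4,p6},{p4,p7},{p5,p7},{p6,p7},{p1,p5,p7},{p2,p5,p7},{p3,p4,p6},{p3,p4,p7}} V4={{p2},{p2,p5},{p2,p7},{p2,p5,p7}} V5={{p1},{p4},{p7},{p1,p3},{p1,p4},{p1,p5},{p1,p7},{p2,p7},{p3,p4},{p3,p7},{p4,p6},{p4,p7},{p5,p7},{p6,p7},{p1,p3,p4},{p1,p5,p7},{p2,p5,p7},{p3,p4,p6},{p3,p4,p7}} V6={{p1},{p2},{p1,p3},{p1,p4},{p1,p5},{p1,p7},{p2,p5},{p2,p7},{p1,p3,p4},{p1,p5,p7},{p2,p5,p7}}
  V12={{p3,p6},{p6,p7},{p3,p4,p6}} V13={{p6},{p3,p6},{p4,p6},{p6,p7},{p3,p4,p6}} V15={{p4,p6},{p6,p7},{p3,p4,p6}} V23={{p5},{p7},{p1,p5},{p1,p7},{p2,p5},{p2,p7},{p3,p6},{p3,p7},{p4,p7},{p5,p7},{p6,p7},{p1,p5,p7},{p2,p5,p7},{p3,p4,p6},{p3,p4,p7}} V24={{p2,p5},{p2,p7},{p2,p5,p7}} V25={{p7},{p1,p3},{p1,p5},{p1,p7},{p2,p7},{p3,p4},{p3,p7},{p4,p7},{p5,p7},{p6,p7},{p1,p3,p4},{p1,p5,p7},{p2,p5,p7},{p3,p4,p6},{p3,p4,p7}} V26={{p1,p3},{p1,p5},{p1,p7},{p2,p5},{p2,p7},{p1,p3,p4},{p1,p5,p7},{p2,p5,p7}} V34={{p2,p5},{p2,p7},{p2,p5,p7}} V35={{p7},{p1,p5},{p1,p7},{p2,p7},{p3,p7},{p4,p6},{p4,p7},{p5,p7},{p6,p7},{p1,p5,p7},{p2,p5,p7},{p3,p4,p6},{p3,p4,p7}} V36={{p1,p5},{p1,p7},{p2,p5},{p2,p7},{p1,p5,p7},{p2,p5,p7}} V45={{p2,p7},{p2,p5,p7}} V46={{p2},{p2,p5},{p2,p7},{p2,p5,p7}} V56={{p1},{p1,p3},{p1,p4},{p1,p5},{p1,p7},{p2,p7},{p1,p3,p4},{p1,p5,p7},{p2,p5,p7}}
  V123={{p3,p6},{p6,p7},{p3,p4,p6}} V125={{p6,p7},{p3,p4,p6}} V135={{p4,p6},{p6,p7},{p3,p4,p6}} V234={{p2,p5},{p2,p7},{p2,p5,p7}} V235={{p7},{p1,p5},{p1,p7},{p2,p7},{p3,p7},{p4,p7},{p5,p7},{p6,p7},{p1,p5,p7},{p2,p5,p7},{p3,p4,p6},{p3,p4,p7}} V236={{p1,p5},{p1,p7},{p2,p5},{p2,p7},{p1,p5,p7},{p2,p5,p7}} V245={{p2,p7},{p2,p5,p7}} V246={{p2,p5},{p2,p7},{p2,p5,p7}} V256={{p1,p3},{p1,p5},{p1,p7},{p2,p7},{p1,p3,p4},{p1,p5,p7},{p2,p5,p7}} V345={{p2,p7},{p2,p5,p7}} V346={{p2,p5},{p2,p7},{p2,p5,p7}} V356={{p1,p5},{p1,p7},{p2,p7},{p1,p5,p7},{p2,p5,p7}} V456={{p2,p7},{p2,p5,p7}}
  V1235={{p6,p7},{p3,p4,p6}} V2345={{p2,p7},{p2,p5,p7}} V2346={{p2,p5},{p2,p7},{p2,p5,p7}} V2356={{p1,p5},{p1,p7},{p2,p7},{p1,p5,p7},{p2,p5,p7}} V2456={{p2,p7},{p2,p5,p7}} V3456={{p2,p7},{p2,p5,p7}}
  V23456={{p2,p7},{p2,p5,p7}}
components per intersection:
  V1: {{p6},{p3,p6},{p4,p6},{p6,p7},{p3,p4,p6}}
  V2: {{p3},{p5},{p7},{p1,p3},{p1,p5},{p1,p7},{p2,p5},{p2,p7},{p3,p4},{p3,p6},{p3,p7},{p4,p7},{p5,p7},{p6,p7},{p1,p3,p4},{p1,p5,p7},{p2,p5,p7},{p3,p4,p6},{p3,p4,p7}}
  V3: {{p5},{p6},{p7},{p1,p5},{p1,p7},{p2,p5},{p2,p7},{p3,p6},{p3,p7},{p4,p6},{p4,p7},{p5,p7},{p6,p7},{p1,p5,p7},{p2,p5,p7},{p3,p4,p6},{p3,p4,p7}}
  V4: {{p2},{p2,p5},{p2,p7},{p2,p5,p7}}
  V5: {{p1},{p4},{p7},{p1,p3},{p1,p4},{p1,p5},{p1,p7},{p2,p7},{p3,p4},{p3,p7},{p4,p6},{p4,p7},{p5,p7},{p6,p7},{p1,p3,p4},{p1,p5,p7},{p2,p5,p7},{p3,p4,p6},{p3,p4,p7}}
  V6: {{p1},{p1,p3},{p1,p4},{p1,p5},{p1,p7},{p1,p3,p4},{p1,p5,p7}} {{p2},{p2,p5},{p2,p7},{p2,p5,p7}}
  V12: {{p3,p6},{p3,p4,p6}} {{p6,p7}}
  V13: {{p6},{p3,p6},{p4,p6},{p6,p7},{p3,p4,p6}}
  V15: {{p4,p6},{p3,p4,p6}} {{p6,p7}}
  V23: {{p5},{p7},{p1,p5},{p1,p7},{p2,p5},{p2,p7},{p3,p7},{p4,p7},{p5,p7},{p6,p7},{p1,p5,p7},{p2,p5,p7},{p3,p4,p7}} {{p3,p6},{p3,p4,p6}}
  V24: {{p2,p5},{p2,p7},{p2,p5,p7}}
  V25: {{p7},{p1,p3},{p1,p5},{p1,p7},{p2,p7},{p3,p4},{p3,p7},{p4,p7},{p5,p7},{p6,p7},{p1,p3,p4},{p1,p5,p7},{p2,p5,p7},{p3,p4,p6},{p3,p4,p7}}
  V26: {{p1,p3},{p1,p3,p4}} {{p1,p5},{p1,p7},{p1,p5,p7}} {{p2,p5},{p2,p7},{p2,p5,p7}}
  V34: {{p2,p5},{p2,p7},{p2,p5,p7}}
  V35: {{p7},{p1,p5},{p1,p7},{p2,p7},{p3,p7},{p4,p7},{p5,p7},{p6,p7},{p1,p5,p7},{p2,p5,p7},{p3,p4,p7}} {{p4,p6},{p3,p4,p6}}
  V36: {{p1,p5},{p1,p7},{p1,p5,p7}} {{p2,p5},{p2,p7},{p2,p5,p7}}
  V45: {{p2,p7},{p2,p5,p7}}
  V46: {{p2},{p2,p5},{p2,p7},{p2,p5,p7}}
  V56: {{p1},{p1,p3},{p1,p4},{p1,p5},{p1,p7},{p1,p3,p4},{p1,p5,p7}} {{p2,p7},{p2,p5,p7}}
  V123: {{p3,p6},{p3,p4,p6}} {{p6,p7}}
  V125: {{p6,p7}} {{p3,p4,p6}}
  V135: {{p4,p6},{p3,p4,p6}} {{p6,p7}}
  V234: {{p2,p5},{p2,p7},{p2,p5,p7}}
  V235: {{p7},{p1,p5},{p1,p7},{p2,p7},{p3,p7},{p4,p7},{p5,p7},{p6,p7},{p1,p5,p7},{p2,p5,p7},{p3,p4,p7}} {{p3,p4,p6}}
  V236: {{p1,p5},{p1,p7},{p1,p5,p7}} {{p2,p5},{p2,p7},{p2,p5,p7}}
  V245: {{p2,p7},{p2,p5,p7}}
  V246: {{p2,p5},{p2,p7},{p2,p5,p7}}
  V256: {{p1,p3},{p1,p3,p4}} {{p1,p5},{p1,p7},{p1,p5,p7}} {{p2,p7},{p2,p5,p7}}
  V345: {{p2,p7},{p2,p5,p7}}
  V346: {{p2,p5},{p2,p7},{p2,p5,p7}}
  V356: {{p1,p5},{p1,p7},{p1,p5,p7}} {{p2,p7},{p2,p5,p7}}
  V456: {{p2,p7},{p2,p5,p7}}
  V1235: {{p6,p7}} {{p3,p4,p6}}
  V2345: {{p2,p7},{p2,p5,p7}}
  V2346: {{p2,p5},{p2,p7},{p2,p5,p7}}
  V2356: {{p1,p5},{p1,p7},{p1,p5,p7}} {{p2,p7},{p2,p5,p7}}
  V2456: {{p2,p7},{p2,p5,p7}}
  V3456: {{p2,p7},{p2,p5,p7}}
  V23456: {{p2,p7},{p2,p5,p7}}
C dims 7,21,21,8; δ0: rk 6, SNF 1^6; δ1: rk 14, SNF 1^14; δ2: rk 7, SNF 1^7
degree 0: 7−6−0 = 1 → Ȟ^0 ≅ Z
degree 1: 21−14−6 = 1 → Ȟ^1 ≅ Z
degree 2: 21−7−14 = 0 → Ȟ^2 ≅ 0


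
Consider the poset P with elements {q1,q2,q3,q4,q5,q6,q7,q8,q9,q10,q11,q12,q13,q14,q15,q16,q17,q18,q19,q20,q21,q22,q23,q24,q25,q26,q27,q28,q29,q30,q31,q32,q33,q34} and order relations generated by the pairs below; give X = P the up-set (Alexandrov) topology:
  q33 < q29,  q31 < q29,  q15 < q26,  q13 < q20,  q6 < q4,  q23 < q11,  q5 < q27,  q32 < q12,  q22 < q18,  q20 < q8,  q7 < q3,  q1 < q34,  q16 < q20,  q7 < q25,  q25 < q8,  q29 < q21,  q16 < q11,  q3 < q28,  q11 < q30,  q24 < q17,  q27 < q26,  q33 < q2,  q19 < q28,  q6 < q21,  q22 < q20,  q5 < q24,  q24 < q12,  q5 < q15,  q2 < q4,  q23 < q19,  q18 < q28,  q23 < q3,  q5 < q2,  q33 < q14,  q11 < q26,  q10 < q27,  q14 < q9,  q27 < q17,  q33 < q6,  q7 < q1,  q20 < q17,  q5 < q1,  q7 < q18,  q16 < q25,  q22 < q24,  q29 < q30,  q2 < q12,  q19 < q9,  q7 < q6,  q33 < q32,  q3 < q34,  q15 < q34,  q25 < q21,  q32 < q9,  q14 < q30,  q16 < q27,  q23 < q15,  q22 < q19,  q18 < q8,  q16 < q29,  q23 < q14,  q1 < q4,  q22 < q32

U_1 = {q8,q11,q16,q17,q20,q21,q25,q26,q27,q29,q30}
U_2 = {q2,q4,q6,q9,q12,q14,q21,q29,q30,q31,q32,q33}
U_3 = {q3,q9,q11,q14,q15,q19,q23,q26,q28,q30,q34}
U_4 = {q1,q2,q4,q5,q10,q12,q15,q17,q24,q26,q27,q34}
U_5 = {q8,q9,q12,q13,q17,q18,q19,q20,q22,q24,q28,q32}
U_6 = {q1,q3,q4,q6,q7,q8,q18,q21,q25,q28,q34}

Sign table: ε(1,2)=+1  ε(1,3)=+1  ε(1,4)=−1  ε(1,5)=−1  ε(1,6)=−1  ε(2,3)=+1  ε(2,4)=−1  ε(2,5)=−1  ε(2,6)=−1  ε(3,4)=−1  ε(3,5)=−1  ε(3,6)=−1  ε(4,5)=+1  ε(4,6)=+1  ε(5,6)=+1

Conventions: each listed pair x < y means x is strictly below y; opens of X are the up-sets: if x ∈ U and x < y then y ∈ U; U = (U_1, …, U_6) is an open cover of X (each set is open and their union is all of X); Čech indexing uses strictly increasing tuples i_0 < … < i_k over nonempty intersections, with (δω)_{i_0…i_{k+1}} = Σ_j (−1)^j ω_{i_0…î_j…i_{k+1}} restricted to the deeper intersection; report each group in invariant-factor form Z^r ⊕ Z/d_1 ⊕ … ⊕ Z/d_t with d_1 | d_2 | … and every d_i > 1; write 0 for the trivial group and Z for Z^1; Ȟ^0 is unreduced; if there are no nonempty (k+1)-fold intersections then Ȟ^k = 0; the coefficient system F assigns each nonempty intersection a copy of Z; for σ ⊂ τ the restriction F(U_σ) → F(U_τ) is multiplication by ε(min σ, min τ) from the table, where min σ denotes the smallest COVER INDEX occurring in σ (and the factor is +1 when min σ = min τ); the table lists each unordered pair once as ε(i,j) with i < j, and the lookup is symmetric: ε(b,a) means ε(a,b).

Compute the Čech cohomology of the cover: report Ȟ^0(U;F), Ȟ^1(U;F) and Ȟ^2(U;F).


nerve of the cover:
  U12={q21,q29,q30} U13={q11,q26,q30} U14={q17,q26,q27} U15={q8,q17,q20} U16={q8,q21,q25} U23={q9,q14,q30} U24={q2,q4,q12} U25={q9,q12,q32} U26={q4,q6,q21} U34={q15,q26,q34} U35={q9,q19,q28} U36={q3,q28,q34} U45={q12,q17,q24} U46={q1,q4,q34} U56={q8,q18,q28}
  U123={q30} U126={q21} U134={q26} U145={q17} U156={q8} U235={q9} U245={q12} U246={q4} U346={q34} U356={q28}
C dims 6,15,10; δ0: rk 5, SNF 1^5; δ1: rk 10, SNF 1^9·2
Ȟ^0 = (6 − 5) − 0 = 1, so Ȟ^0 ≅ Z
Ȟ^1 = (15 − 10) − 5 = 0, so Ȟ^1 ≅ 0
Ȟ^2 = (10 − 0) − 10 = 0 plus torsion [2], so Ȟ^2 ≅ Z/2

Ȟ^0 = Z, Ȟ^1 = 0 and Ȟ^2 = Z/2


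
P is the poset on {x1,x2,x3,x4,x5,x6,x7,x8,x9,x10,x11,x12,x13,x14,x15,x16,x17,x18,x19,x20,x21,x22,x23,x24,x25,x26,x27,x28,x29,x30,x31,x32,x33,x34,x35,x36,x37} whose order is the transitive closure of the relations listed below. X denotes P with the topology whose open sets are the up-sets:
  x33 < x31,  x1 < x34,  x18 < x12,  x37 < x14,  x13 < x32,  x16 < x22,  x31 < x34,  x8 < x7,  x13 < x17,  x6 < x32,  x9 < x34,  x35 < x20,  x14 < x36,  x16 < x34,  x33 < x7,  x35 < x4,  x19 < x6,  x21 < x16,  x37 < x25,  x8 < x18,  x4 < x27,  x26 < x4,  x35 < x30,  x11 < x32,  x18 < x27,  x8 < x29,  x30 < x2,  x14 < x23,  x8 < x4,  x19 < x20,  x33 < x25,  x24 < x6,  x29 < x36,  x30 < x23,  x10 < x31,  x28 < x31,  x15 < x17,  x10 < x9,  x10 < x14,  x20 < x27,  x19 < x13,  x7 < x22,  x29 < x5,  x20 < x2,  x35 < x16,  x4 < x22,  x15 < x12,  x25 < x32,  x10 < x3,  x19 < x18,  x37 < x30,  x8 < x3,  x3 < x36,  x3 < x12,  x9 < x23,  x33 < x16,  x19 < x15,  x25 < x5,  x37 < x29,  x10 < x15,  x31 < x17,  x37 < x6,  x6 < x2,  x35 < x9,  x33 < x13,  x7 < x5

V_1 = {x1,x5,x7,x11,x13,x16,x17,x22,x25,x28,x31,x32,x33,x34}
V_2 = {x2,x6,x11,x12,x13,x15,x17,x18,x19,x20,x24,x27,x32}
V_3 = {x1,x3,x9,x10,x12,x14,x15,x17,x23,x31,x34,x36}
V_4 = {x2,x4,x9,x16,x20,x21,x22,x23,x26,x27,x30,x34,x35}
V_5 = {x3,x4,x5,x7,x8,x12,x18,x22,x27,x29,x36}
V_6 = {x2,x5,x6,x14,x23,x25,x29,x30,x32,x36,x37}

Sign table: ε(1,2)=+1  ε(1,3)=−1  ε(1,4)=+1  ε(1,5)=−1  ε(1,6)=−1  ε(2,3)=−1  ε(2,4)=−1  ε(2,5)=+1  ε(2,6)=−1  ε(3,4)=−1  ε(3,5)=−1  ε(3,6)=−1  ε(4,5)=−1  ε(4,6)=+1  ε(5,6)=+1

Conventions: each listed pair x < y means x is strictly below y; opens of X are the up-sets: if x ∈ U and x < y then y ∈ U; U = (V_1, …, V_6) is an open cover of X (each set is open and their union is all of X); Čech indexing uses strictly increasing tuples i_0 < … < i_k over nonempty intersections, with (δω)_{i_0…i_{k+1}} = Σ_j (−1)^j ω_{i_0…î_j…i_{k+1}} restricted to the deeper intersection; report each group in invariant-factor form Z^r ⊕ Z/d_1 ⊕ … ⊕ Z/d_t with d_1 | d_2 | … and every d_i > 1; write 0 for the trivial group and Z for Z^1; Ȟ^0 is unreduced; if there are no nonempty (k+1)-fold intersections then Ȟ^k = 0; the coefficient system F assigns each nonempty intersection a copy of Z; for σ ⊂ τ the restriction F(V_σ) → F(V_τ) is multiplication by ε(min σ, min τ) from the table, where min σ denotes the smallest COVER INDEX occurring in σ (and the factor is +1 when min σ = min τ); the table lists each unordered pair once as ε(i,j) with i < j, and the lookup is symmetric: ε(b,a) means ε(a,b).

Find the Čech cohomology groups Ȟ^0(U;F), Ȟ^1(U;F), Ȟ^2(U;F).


Ȟ^0(U;F) ≅ 0,  Ȟ^1(U;F) ≅ Z/2,  Ȟ^2(U;F) ≅ Z

nonempty intersections:
  V12={x11,x13,x17,x32} V13={x1,x17,x31,x34} V14={x16,x22,x34} V15={x5,x7,x22} V16={x5,x25,x32} V23={x12,x15,x17} V24={x2,x20,x27} V25={x12,x18,x27} V26={x2,x6,x32} V34={x9,x23,x34} V35={x3,x12,x36} V36={x14,x23,x36} V45={x4,x22,x27} V46={x2,x23,x30} V56={x5,x29,x36}
  V123={x17} V126={x32} V134={x34} V145={x22} V156={x5} V235={x12} V245={x27} V246={x2} V346={x23} V356={x36}
C dims 6,15,10; δ0: rk 6, SNF 1^5·2; δ1: rk 9, SNF 1^9
Ȟ^0: (6−6)−0=0 ⇒ 0
Ȟ^1: (15−9)−6=0 plus torsion [2] ⇒ Z/2
Ȟ^2: (10−0)−9=1 ⇒ Z


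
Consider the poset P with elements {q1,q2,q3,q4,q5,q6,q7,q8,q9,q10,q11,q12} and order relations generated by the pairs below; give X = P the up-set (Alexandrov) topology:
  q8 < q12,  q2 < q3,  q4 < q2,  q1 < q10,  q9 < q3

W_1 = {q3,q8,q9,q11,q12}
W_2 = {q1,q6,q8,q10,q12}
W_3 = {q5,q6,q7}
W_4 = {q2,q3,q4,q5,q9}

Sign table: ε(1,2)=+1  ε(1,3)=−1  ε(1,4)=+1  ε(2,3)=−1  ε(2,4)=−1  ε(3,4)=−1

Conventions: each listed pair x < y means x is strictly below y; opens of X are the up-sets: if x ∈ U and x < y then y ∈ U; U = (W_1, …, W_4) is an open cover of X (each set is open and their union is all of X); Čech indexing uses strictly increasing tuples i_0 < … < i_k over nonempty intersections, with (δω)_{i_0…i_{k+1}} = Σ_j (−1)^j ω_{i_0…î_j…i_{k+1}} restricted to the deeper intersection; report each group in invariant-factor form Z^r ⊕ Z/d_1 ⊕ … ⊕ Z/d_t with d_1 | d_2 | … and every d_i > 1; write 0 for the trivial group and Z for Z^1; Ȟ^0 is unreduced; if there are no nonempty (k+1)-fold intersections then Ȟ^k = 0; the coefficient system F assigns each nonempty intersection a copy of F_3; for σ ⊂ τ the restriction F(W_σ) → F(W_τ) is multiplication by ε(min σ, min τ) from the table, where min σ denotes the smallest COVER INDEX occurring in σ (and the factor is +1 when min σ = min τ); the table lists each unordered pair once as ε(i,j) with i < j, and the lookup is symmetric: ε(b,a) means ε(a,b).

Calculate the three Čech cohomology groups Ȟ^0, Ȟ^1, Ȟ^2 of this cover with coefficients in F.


intersection data:
  W12={q8,q12} W14={q3,q9} W23={q6} W34={q5}
C dims 4,4; δ0: rk_F3 3
Ȟ^0 = (4 − 3) − 0 = 1, so Ȟ^0 ≅ Z/3
Ȟ^1 = (4 − 0) − 3 = 1, so Ȟ^1 ≅ Z/3
Ȟ^2 = (0 − 0) − 0 = 0, so Ȟ^2 ≅ 0

Ȟ^0 ≅ Z/3; Ȟ^1 ≅ Z/3; Ȟ^2 ≅ 0


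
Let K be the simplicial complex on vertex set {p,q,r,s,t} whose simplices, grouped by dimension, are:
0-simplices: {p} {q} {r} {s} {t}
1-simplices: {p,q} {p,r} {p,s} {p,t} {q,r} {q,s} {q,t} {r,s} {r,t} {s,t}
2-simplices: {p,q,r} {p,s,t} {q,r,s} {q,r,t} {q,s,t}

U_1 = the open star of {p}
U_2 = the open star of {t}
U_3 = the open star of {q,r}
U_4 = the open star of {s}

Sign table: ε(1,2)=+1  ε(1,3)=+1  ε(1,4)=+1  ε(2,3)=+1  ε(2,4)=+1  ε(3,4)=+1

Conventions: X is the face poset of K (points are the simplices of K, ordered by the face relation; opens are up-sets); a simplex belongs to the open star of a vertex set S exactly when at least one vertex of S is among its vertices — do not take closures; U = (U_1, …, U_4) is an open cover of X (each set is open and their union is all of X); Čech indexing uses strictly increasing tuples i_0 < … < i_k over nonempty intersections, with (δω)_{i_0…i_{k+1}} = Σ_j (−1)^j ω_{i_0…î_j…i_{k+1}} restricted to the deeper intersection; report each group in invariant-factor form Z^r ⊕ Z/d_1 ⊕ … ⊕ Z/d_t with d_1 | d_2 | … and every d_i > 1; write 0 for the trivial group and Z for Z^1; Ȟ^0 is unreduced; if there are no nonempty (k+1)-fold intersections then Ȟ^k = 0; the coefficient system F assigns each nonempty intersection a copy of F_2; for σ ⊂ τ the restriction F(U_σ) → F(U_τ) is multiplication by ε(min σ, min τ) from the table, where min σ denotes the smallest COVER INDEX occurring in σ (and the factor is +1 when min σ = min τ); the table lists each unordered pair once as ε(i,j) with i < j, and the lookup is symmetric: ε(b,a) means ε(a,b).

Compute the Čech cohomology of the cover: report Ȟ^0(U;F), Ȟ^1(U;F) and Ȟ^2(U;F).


Ȟ^0 = Z/2,  Ȟ^1 = Z/2,  Ȟ^2 = 0

nerve simplices:
  U1={{p},{p,q},{p,r},{p,s},{p,t},{p,q,r},{p,s,t}} U2={{t},{p,t},{q,t},{r,t},{s,t},{p,s,t},{q,r,t},{q,s,t}} U3={{q},{r},{p,q},{p,r},{q,r},{q,s},{q,t},{r,s},{r,t},{p,q,r},{q,r,s},{q,r,t},{q,s,t}} U4={{s},{p,s},{q,s},{r,s},{s,t},{p,s,t},{q,r,s},{q,s,t}}
  U12={{p,t},{p,s,t}} U13={{p,q},{p,r},{p,q,r}} U14={{p,s},{p,s,t}} U23={{q,t},{r,t},{q,r,t},{q,s,t}} U24={{s,t},{p,s,t},{q,s,t}} U34={{q,s},{r,s},{q,r,s},{q,s,t}}
  U124={{p,s,t}} U234={{q,s,t}}
C dims 4,6,2; δ0: rk_F2 3; δ1: rk_F2 2
degree 0: 4−3−0 = 1 → Ȟ^0 ≅ Z/2
degree 1: 6−2−3 = 1 → Ȟ^1 ≅ Z/2
degree 2: 2−0−2 = 0 → Ȟ^2 ≅ 0


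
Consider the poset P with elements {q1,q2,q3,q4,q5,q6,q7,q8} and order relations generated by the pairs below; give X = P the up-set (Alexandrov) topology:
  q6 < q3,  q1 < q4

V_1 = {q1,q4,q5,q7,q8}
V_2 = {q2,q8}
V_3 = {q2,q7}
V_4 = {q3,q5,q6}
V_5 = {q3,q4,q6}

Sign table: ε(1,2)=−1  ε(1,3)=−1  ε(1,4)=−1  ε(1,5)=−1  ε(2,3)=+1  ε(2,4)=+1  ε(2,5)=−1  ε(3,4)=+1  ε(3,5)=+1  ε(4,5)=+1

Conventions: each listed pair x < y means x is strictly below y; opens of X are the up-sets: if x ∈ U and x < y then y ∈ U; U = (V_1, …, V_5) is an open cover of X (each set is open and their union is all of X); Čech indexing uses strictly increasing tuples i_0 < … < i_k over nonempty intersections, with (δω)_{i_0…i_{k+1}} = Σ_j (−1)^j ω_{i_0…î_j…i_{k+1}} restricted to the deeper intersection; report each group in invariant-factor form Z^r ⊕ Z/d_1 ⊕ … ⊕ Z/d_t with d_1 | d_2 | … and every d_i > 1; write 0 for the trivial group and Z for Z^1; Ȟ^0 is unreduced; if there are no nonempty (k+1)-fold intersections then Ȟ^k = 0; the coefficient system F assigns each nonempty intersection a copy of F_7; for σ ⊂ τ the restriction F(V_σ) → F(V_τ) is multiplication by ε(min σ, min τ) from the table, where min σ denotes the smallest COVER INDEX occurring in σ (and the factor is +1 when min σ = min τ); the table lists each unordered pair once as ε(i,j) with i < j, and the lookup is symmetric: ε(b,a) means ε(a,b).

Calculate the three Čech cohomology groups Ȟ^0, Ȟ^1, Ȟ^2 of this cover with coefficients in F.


nerve simplices:
  V12={q8} V13={q7} V14={q5} V15={q4} V23={q2} V45={q3,q6}
C dims 5,6; δ0: rk_F7 4
degree 0: 5−4−0 = 1 → Ȟ^0 ≅ Z/7
degree 1: 6−0−4 = 2 → Ȟ^1 ≅ Z/7 ⊕ Z/7
degree 2: 0−0−0 = 0 → Ȟ^2 ≅ 0

Ȟ^0(U;F) ≅ Z/7, Ȟ^1(U;F) ≅ Z/7 ⊕ Z/7, Ȟ^2(U;F) ≅ 0


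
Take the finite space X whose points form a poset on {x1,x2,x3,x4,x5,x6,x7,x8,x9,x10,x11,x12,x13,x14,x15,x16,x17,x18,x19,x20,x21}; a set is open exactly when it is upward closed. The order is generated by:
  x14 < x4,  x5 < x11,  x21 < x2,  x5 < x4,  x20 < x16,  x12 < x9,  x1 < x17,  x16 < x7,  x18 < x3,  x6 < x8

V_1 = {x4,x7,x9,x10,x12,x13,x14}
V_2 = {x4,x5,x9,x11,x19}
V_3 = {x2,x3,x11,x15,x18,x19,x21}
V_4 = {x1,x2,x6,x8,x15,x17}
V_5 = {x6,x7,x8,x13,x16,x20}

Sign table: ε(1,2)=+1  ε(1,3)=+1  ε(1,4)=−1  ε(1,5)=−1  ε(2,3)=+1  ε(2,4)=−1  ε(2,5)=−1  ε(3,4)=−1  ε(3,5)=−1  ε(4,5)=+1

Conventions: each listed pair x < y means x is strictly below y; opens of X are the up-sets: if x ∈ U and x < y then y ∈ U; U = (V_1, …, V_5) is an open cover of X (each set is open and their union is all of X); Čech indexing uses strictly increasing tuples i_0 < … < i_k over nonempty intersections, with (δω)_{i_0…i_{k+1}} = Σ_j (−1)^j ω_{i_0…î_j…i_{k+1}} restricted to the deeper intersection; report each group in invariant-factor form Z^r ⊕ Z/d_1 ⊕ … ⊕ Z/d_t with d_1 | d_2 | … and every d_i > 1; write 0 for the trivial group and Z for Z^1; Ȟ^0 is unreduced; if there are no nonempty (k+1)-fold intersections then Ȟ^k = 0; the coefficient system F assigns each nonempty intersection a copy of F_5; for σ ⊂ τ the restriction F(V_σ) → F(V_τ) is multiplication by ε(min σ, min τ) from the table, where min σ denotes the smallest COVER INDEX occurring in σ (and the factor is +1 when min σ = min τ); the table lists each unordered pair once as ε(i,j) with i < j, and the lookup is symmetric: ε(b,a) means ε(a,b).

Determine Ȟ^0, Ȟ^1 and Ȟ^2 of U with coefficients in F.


Ȟ^0(U;F) ≅ Z/5,  Ȟ^1(U;F) ≅ Z/5,  Ȟ^2(U;F) ≅ 0

nerve of the cover:
  V12={x4,x9} V15={x7,x13} V23={x11,x19} V34={x2,x15} V45={x6,x8}
C dims 5,5; δ0: rk_F5 4
Ȟ^0 = (5 − 4) − 0 = 1, so Ȟ^0 ≅ Z/5
Ȟ^1 = (5 − 0) − 4 = 1, so Ȟ^1 ≅ Z/5
Ȟ^2 = (0 − 0) − 0 = 0, so Ȟ^2 ≅ 0


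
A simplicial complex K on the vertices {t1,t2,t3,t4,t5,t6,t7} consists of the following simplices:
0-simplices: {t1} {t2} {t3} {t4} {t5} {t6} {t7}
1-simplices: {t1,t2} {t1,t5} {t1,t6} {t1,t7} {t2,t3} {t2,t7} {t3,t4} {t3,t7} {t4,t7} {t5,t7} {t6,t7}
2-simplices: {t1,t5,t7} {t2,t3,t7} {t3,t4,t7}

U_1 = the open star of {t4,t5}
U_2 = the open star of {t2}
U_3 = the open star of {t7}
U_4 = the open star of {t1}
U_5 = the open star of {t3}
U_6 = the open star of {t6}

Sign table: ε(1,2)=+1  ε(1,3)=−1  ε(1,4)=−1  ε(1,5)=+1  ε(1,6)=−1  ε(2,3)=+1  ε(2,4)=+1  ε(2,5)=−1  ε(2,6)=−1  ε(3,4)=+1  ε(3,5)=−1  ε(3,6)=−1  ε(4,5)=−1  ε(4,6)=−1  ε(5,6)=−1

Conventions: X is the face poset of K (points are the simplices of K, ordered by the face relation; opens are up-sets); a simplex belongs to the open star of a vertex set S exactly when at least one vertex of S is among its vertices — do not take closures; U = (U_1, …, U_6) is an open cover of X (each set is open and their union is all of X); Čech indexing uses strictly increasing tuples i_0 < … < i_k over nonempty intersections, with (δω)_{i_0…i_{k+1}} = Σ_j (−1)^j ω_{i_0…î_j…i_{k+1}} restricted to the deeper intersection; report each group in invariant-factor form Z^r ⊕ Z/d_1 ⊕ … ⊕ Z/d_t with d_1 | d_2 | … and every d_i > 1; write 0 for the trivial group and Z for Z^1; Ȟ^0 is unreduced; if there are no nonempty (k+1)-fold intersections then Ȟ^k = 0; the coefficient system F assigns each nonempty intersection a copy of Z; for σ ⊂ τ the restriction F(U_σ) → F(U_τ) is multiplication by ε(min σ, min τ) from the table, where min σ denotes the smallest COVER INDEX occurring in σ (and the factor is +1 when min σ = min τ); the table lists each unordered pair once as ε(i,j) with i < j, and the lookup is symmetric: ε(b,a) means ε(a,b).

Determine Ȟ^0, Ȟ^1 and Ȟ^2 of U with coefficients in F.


Ȟ^0(U;F) ≅ Z,  Ȟ^1(U;F) ≅ Z^2,  Ȟ^2(U;F) ≅ 0

nerve of the cover:
  U1={{t4},{t5},{t1,t5},{t3,t4},{t4,t7},{t5,t7},{t1,t5,t7},{t3,t4,t7}} U2={{t2},{t1,t2},{t2,t3},{t2,t7},{t2,t3,t7}} U3={{t7},{t1,t7},{t2,t7},{t3,t7},{t4,t7},{t5,t7},{t6,t7},{t1,t5,t7},{t2,t3,t7},{t3,t4,t7}} U4={{t1},{t1,t2},{t1,t5},{t1,t6},{t1,t7},{t1,t5,t7}} U5={{t3},{t2,t3},{t3,t4},{t3,t7},{t2,t3,t7},{t3,t4,t7}} U6={{t6},{t1,t6},{t6,t7}}
  U13={{t4,t7},{t5,t7},{t1,t5,t7},{t3,t4,t7}} U14={{t1,t5},{t1,t5,t7}} U15={{t3,t4},{t3,t4,t7}} U23={{t2,t7},{t2,t3,t7}} U24={{t1,t2}} U25={{t2,t3},{t2,t3,t7}} U34={{t1,t7},{t1,t5,t7}} U35={{t3,t7},{t2,t3,t7},{t3,t4,t7}} U36={{t6,t7}} U46={{t1,t6}}
  U134={{t1,t5,t7}} U135={{t3,t4,t7}} U235={{t2,t3,t7}}
C dims 6,10,3; δ0: rk 5, SNF 1^5; δ1: rk 3, SNF 1^3
Ȟ^0 = (6 − 5) − 0 = 1, so Ȟ^0 ≅ Z
Ȟ^1 = (10 − 3) − 5 = 2, so Ȟ^1 ≅ Z^2
Ȟ^2 = (3 − 0) − 3 = 0, so Ȟ^2 ≅ 0


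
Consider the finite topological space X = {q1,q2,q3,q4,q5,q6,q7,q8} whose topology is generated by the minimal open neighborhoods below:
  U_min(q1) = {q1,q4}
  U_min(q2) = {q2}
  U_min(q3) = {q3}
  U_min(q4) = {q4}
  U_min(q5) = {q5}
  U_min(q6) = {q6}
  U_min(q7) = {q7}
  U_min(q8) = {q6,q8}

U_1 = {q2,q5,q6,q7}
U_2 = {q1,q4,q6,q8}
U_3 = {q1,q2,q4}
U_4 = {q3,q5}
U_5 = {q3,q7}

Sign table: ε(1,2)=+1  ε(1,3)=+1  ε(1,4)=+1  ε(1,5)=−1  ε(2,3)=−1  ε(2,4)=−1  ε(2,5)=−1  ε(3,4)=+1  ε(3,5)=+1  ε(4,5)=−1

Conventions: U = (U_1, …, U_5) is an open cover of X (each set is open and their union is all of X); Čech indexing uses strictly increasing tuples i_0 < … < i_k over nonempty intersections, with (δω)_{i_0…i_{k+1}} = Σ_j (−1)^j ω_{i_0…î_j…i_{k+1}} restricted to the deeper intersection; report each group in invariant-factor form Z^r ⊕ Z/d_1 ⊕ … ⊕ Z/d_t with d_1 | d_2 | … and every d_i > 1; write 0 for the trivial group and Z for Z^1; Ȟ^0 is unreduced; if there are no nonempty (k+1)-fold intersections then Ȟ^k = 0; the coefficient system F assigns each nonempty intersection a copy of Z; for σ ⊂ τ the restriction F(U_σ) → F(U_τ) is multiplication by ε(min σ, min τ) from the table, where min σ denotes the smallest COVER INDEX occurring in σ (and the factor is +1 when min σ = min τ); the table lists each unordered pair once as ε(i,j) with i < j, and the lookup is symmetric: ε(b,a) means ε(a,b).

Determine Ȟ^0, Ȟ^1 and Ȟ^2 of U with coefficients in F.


nonempty intersections:
  U12={q6} U13={q2} U14={q5} U15={q7} U23={q1,q4} U45={q3}
C dims 5,6; δ0: rk 5, SNF 1^4·2
Ȟ^0: (5−5)−0=0 ⇒ 0
Ȟ^1: (6−0)−5=1 plus torsion [2] ⇒ Z ⊕ Z/2
Ȟ^2: (0−0)−0=0 ⇒ 0

Ȟ^0(U;F) ≅ 0, Ȟ^1(U;F) ≅ Z ⊕ Z/2, Ȟ^2(U;F) ≅ 0


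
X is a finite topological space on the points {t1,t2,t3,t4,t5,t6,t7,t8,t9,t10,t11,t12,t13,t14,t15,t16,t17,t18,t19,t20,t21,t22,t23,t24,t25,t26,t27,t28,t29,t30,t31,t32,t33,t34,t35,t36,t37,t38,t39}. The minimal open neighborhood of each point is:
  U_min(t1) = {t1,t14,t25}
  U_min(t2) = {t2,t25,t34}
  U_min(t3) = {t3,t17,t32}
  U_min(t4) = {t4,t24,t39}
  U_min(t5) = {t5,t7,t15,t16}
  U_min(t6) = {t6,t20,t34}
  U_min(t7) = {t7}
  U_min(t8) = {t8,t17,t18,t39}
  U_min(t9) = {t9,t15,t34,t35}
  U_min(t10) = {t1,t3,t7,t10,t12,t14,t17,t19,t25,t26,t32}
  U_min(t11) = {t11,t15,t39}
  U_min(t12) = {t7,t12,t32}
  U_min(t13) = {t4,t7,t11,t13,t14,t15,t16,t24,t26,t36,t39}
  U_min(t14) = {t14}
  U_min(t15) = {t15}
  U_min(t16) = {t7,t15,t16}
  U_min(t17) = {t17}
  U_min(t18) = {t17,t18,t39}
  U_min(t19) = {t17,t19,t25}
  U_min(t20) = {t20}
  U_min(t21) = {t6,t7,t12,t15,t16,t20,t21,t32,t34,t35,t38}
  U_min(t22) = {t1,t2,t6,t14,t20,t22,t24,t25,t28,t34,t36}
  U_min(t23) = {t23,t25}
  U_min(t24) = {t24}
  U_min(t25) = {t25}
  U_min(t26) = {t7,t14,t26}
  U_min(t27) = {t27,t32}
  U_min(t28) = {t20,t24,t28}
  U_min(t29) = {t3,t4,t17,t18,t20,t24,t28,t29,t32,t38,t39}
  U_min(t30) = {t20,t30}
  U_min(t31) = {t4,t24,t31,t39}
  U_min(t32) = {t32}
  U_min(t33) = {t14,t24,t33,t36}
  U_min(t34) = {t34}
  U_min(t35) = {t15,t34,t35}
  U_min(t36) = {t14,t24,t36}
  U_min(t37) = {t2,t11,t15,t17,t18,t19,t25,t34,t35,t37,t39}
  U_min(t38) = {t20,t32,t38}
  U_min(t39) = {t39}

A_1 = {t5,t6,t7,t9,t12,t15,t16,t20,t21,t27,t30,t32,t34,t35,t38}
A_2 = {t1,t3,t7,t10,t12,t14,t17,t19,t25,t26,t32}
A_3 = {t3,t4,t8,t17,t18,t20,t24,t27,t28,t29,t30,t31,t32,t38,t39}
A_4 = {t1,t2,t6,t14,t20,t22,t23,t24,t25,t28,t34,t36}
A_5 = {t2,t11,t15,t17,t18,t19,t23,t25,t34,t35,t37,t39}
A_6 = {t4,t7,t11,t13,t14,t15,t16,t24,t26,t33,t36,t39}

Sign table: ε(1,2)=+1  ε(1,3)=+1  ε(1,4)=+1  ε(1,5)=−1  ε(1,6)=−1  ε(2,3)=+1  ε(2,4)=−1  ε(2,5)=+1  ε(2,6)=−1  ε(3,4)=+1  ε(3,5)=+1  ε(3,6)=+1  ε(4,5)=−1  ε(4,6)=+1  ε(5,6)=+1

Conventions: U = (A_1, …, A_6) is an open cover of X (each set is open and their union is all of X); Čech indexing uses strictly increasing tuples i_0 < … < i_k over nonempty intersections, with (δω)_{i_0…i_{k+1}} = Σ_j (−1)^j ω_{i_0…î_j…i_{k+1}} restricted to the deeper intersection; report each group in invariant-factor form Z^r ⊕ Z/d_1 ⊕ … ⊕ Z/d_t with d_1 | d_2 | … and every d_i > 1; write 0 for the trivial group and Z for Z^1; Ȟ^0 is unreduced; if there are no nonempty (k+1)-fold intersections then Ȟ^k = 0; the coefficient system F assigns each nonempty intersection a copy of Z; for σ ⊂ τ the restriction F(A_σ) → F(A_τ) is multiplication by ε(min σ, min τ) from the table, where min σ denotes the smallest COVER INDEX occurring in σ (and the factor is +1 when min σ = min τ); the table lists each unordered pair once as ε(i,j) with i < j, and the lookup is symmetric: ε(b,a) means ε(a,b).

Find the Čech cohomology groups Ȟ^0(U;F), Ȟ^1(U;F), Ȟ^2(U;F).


Ȟ^0 ≅ 0, Ȟ^1 ≅ Z/2 and Ȟ^2 ≅ Z

nerve of the cover:
  A12={t7,t12,t32} A13={t20,t27,t30,t32,t38} A14={t6,t20,t34} A15={t15,t34,t35} A16={t7,t15,t16} A23={t3,t17,t32} A24={t1,t14,t25} A25={t17,t19,t25} A26={t7,t14,t26} A34={t20,t24,t28} A35={t17,t18,t39} A36={t4,t24,t39} A45={t2,t23,t25,t34} A46={t14,t24,t36} A56={t11,t15,t39}
  A123={t32} A126={t7} A134={t20} A145={t34} A156={t15} A235={t17} A245={t25} A246={t14} A346={t24} A356={t39}
C dims 6,15,10; δ0: rk 6, SNF 1^5·2; δ1: rk 9, SNF 1^9
Ȟ^0 = (6 − 6) − 0 = 0, so Ȟ^0 ≅ 0
Ȟ^1 = (15 − 9) − 6 = 0 plus torsion [2], so Ȟ^1 ≅ Z/2
Ȟ^2 = (10 − 0) − 9 = 1, so Ȟ^2 ≅ Z


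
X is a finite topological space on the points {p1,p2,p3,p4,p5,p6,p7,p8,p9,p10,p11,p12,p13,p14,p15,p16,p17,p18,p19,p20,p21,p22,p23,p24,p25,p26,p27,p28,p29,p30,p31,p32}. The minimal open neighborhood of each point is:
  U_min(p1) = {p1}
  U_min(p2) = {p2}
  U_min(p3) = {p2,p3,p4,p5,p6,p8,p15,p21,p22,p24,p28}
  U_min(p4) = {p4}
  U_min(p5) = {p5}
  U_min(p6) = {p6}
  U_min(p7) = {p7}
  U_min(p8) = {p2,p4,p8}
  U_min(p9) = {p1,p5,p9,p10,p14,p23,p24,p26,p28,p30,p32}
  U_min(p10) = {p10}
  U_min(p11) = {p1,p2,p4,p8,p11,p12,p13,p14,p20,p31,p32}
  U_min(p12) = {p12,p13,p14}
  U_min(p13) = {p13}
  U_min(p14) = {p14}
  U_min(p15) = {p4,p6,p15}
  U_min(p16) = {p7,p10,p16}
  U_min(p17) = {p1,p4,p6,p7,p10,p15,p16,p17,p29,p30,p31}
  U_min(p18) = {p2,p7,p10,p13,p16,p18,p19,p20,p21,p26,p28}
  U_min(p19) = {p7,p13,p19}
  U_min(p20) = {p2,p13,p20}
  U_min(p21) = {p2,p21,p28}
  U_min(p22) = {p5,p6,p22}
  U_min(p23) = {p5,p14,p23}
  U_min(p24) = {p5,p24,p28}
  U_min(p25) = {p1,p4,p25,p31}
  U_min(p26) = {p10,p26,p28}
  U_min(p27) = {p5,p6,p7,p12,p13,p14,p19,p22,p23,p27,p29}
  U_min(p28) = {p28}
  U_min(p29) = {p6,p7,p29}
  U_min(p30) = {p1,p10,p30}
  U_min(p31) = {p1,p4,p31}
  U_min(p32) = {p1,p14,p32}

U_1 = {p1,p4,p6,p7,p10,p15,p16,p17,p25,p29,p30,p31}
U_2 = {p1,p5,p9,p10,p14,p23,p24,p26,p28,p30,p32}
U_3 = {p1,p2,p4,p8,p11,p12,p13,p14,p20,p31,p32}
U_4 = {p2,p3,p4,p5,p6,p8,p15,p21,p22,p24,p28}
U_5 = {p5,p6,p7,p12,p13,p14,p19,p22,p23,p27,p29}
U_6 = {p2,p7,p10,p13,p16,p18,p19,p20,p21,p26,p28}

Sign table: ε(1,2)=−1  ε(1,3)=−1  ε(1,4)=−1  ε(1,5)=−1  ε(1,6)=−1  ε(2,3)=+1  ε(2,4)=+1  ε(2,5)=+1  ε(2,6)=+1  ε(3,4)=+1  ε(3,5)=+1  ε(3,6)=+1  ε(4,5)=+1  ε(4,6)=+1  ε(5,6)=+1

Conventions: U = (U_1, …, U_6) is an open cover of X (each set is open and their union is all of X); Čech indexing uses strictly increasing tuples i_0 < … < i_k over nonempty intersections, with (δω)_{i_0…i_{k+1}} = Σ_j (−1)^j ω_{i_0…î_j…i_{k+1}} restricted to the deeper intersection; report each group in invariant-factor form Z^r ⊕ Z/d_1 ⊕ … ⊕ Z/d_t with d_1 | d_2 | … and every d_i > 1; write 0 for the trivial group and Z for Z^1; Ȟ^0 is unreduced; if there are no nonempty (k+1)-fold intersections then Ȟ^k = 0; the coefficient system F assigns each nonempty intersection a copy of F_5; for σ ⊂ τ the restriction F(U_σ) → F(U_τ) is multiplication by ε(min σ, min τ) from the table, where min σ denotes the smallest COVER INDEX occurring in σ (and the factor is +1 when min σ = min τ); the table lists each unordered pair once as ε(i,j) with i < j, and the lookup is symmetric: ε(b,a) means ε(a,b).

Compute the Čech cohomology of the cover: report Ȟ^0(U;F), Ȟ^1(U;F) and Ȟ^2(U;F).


intersection data:
  U12={p1,p10,p30} U13={p1,p4,p31} U14={p4,p6,p15} U15={p6,p7,p29} U16={p7,p10,p16} U23={p1,p14,p32} U24={p5,p24,p28} U25={p5,p14,p23} U26={p10,p26,p28} U34={p2,p4,p8} U35={p12,p13,p14} U36={p2,p13,p20} U45={p5,p6,p22} U46={p2,p21,p28} U56={p7,p13,p19}
  U123={p1} U126={p10} U134={p4} U145={p6} U156={p7} U235={p14} U245={p5} U246={p28} U346={p2} U356={p13}
C dims 6,15,10; δ0: rk_F5 5; δ1: rk_F5 10
Ȟ^0 = (6 − 5) − 0 = 1, so Ȟ^0 ≅ Z/5
Ȟ^1 = (15 − 10) − 5 = 0, so Ȟ^1 ≅ 0
Ȟ^2 = (10 − 0) − 10 = 0, so Ȟ^2 ≅ 0

Ȟ^0(U;F) ≅ Z/5; Ȟ^1(U;F) ≅ 0; Ȟ^2(U;F) ≅ 0
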